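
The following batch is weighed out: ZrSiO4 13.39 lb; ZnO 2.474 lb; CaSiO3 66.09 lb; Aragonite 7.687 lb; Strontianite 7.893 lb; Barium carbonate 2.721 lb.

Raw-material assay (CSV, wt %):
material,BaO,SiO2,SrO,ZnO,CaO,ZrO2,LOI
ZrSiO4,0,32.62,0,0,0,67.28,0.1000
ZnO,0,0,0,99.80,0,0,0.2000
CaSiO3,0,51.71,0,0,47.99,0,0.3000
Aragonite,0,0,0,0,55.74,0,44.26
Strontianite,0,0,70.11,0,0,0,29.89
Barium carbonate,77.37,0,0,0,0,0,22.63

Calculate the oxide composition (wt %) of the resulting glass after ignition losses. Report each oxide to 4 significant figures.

Glass mass = 93.66 lb (batch 100.3 − LOI 6.594).
Composition: BaO 2.248%, SiO2 41.15%, SrO 5.908%, ZnO 2.636%, CaO 38.44%, ZrO2 9.618%

The whole derivation keeps exact precision from start to finish; in-progress results are shown rounded off to 4 significant digits across the worked steps. Exactly one rounding goes into every reported figure; derived quantities are computed in exact precision (net glass mass, yield, LOI, six oxide percentages, totals) using the weight values for 93.66 lb of glass, as given in the problem or the answer.
Oxide-by-oxide delivered mass:
  BaO: 2.721·0.7737 = 2.105 lb
  SiO2: 13.39·0.3262 + 66.09·0.5171 = 38.54 lb
  SrO: 7.893·0.7011 = 5.534 lb
  ZnO: 2.474·0.9980 = 2.469 lb
  CaO: 66.09·0.4799 + 7.687·0.5574 = 36.00 lb
  ZrO2: 13.39·0.6728 = 9.009 lb
LOI: 13.39·0.001000 + 2.474·0.002000 + 66.09·0.003000 + 7.687·0.4426 + 7.893·0.2989 + 2.721·0.2263 = 6.594 lb
Net of LOI, the glass mass = 100.3 − 6.594 = 93.66 lb (matching Σ of the oxides)
oxide / glass × 100 gives the wt %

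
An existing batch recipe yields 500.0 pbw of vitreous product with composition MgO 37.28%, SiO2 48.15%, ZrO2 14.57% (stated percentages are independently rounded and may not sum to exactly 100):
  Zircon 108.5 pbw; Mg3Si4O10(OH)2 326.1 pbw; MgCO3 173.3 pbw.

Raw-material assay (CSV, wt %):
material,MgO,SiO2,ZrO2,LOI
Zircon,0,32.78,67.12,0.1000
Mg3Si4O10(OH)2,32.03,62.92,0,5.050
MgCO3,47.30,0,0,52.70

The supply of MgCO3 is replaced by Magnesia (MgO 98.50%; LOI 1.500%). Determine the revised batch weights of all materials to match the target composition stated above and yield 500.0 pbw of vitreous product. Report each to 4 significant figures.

Working values appear with 4-significant-figure rounding across the worked steps. The whole derivation maintains full float precision from first step to last; a single rounding yields every reported figure; all derived quantities are computed starting from the weights per 500.0 pbw of glass in exact precision (net glass mass, the yield, three oxide percentages, LOI, the totals) exactly as shown in question or answer.
Per-oxide target masses for 500.0 pbw vitreous product:
  MgO: 37.28% × 500.0 = 186.4 pbw
  SiO2: 48.15% × 500.0 = 240.8 pbw
  ZrO2: 14.57% × 500.0 = 72.85 pbw
Mass-balance tally per oxide applying the batch weights above, under the basis named above (target by target, the sums agree modulo rounding of the values):
  MgO: 326.1·0.3203 + 83.20·0.9850 = 186.4 pbw (target 186.4 pbw)
  SiO2: 108.5·0.3278 + 326.1·0.6292 = 240.7 pbw (target 240.8 pbw)
  ZrO2: 108.5·0.6712 = 72.83 pbw (target 72.85 pbw)
Mass balance on the glass: net batch after ignition = 500.0 pbw (the Σ of target masses is 500.0 pbw; against the stated basis, 500.0 pbw — gaps are rounding artifacts).
Total batch = Σ batch = 517.8 pbw; LOI loss = Σ batch·LOI = 17.82 pbw; yield = glass ÷ total batch = 96.56%.

Revised batch per 500.0 pbw vitreous product:
  Zircon: 108.5 pbw
  Mg3Si4O10(OH)2: 326.1 pbw
  Magnesia: 83.20 pbw
Total batch = 517.8 pbw; LOI loss = 17.82 pbw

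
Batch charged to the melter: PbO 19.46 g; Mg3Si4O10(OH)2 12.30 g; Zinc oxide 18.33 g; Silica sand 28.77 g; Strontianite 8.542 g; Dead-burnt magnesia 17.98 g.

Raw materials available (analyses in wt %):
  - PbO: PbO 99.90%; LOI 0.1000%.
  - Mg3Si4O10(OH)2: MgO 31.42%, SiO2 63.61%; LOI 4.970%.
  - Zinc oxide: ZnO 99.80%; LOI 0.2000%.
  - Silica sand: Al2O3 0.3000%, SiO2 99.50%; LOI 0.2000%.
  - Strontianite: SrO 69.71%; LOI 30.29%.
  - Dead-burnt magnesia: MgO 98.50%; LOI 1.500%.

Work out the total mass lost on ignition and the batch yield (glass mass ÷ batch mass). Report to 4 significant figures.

LOI loss = 3.582 g; glass = 101.8 g; yield = 96.60%

Intermediates are shown with 4-significant-figure rounding on the page. Each numeric step holds exact precision through the solve; each reported result is rounded once only — the derived quantities are computed at full precision (ignition loss, yield, six oxide percentages, totals, net glass mass) from the batch weights for 101.8 g of glass as given in the question or the answer.
Each material's LOI contribution:
  PbO: 19.46 × 0.001000 = 0.01946 g
  Mg3Si4O10(OH)2: 12.30 × 0.04970 = 0.6113 g
  Zinc oxide: 18.33 × 0.002000 = 0.03666 g
  Silica sand: 28.77 × 0.002000 = 0.05754 g
  Strontianite: 8.542 × 0.3029 = 2.587 g
  Dead-burnt magnesia: 17.98 × 0.01500 = 0.2697 g
Total LOI = 3.582 g
Glass = batch − LOI = 105.4 − 3.582 = 101.8 g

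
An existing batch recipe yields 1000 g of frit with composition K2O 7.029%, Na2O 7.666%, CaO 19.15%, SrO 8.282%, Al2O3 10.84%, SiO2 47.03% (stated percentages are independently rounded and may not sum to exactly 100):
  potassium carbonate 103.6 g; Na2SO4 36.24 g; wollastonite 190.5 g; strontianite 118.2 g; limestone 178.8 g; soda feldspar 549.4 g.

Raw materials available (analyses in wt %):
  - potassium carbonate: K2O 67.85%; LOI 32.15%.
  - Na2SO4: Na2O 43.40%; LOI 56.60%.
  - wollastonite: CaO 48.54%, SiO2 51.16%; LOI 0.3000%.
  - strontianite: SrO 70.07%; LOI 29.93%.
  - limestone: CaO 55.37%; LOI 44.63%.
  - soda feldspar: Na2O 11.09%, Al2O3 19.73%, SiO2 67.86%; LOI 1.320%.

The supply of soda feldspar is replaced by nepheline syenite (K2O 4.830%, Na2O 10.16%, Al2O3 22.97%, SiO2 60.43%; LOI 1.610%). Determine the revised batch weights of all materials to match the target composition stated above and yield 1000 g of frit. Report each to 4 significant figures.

Full precision is carried end to end. In-progress results are displayed (rounded to 4 significant figures) alongside each step; a single rounding finalizes each reported number. The derived quantities (LOI, net glass mass, six oxide percentages, totals, yield) are recomputed using the weight values per 1000 g of glass in exact precision exactly as printed in either problem or answer.
The oxide mass targets at 1000 g frit:
  K2O: 7.029% × 1000 = 70.29 g
  Na2O: 7.666% × 1000 = 76.66 g
  CaO: 19.15% × 1000 = 191.5 g
  SrO: 8.282% × 1000 = 82.82 g
  Al2O3: 10.84% × 1000 = 108.4 g
  SiO2: 47.03% × 1000 = 470.3 g
Verifying the oxide balance from the weights as reported, relative to the basis at hand (target by target, the sums agree up to rounding of the answer):
  K2O: 70.00·0.6785 + 471.9·0.04830 = 70.29 g (target 70.29 g)
  Na2O: 66.16·0.4340 + 471.9·0.1016 = 76.66 g (target 76.66 g)
  CaO: 361.8·0.4854 + 28.65·0.5537 = 191.5 g (target 191.5 g)
  SrO: 118.2·0.7007 = 82.82 g (target 82.82 g)
  Al2O3: 471.9·0.2297 = 108.4 g (target 108.4 g)
  SiO2: 361.8·0.5116 + 471.9·0.6043 = 470.3 g (target 470.3 g)
Consistency of the glass mass: the batch minus its LOI: 999.9 g (the Σ of target masses is 1000 g; the stated basis being 1000 g — any gap is answer rounding).
Whole-batch sum: Σ batch = 1117 g; LOI removed, Σ of batch·LOI: 116.8 g; yield: glass divided by total = 89.54%.

Revised batch per 1000 g frit:
  potassium carbonate: 70.00 g
  Na2SO4: 66.16 g
  wollastonite: 361.8 g
  strontianite: 118.2 g
  limestone: 28.65 g
  nepheline syenite: 471.9 g
Total batch = 1117 g; LOI loss = 116.8 g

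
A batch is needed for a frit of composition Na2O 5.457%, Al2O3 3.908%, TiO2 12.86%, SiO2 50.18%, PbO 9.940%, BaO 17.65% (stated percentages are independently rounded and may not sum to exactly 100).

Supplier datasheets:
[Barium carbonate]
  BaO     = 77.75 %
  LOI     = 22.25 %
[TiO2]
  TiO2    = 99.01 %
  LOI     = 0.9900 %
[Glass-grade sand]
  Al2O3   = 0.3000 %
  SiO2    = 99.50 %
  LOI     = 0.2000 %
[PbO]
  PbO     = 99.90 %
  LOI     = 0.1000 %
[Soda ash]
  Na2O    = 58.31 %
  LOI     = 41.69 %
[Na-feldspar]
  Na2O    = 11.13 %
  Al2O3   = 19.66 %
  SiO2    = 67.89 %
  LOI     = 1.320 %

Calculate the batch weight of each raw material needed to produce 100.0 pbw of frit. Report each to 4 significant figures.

Batch per 100.0 pbw frit:
  Barium carbonate: 22.70 pbw
  TiO2: 12.99 pbw
  Glass-grade sand: 37.26 pbw
  PbO: 9.950 pbw
  Soda ash: 5.673 pbw
  Na-feldspar: 19.31 pbw
Total batch = 107.9 pbw; LOI loss = 7.884 pbw; yield = 92.69%

The working math holds full precision from start to finish. In-progress results are shown rounded off to 4 significant digits as written — a single rounding produces each reported result. All derived quantities (the yield, net glass mass, LOI, totals, the six compositions) are re-derived from the weighed amounts for 100.0 pbw of glass at exact precision, as given in problem or answer.
Oxide-by-oxide targets in 100.0 pbw frit:
  Na2O: 5.457% × 100.0 = 5.457 pbw
  Al2O3: 3.908% × 100.0 = 3.908 pbw
  TiO2: 12.86% × 100.0 = 12.86 pbw
  SiO2: 50.18% × 100.0 = 50.18 pbw
  PbO: 9.940% × 100.0 = 9.940 pbw
  BaO: 17.65% × 100.0 = 17.65 pbw
Balance tally, oxide-wise, given the weights on record, under the basis named above (summed amounts equal target values modulo rounding of the values):
  Na2O: 5.673·0.5831 + 19.31·0.1113 = 5.457 pbw (target 5.457 pbw)
  Al2O3: 37.26·0.003000 + 19.31·0.1966 = 3.908 pbw (target 3.908 pbw)
  TiO2: 12.99·0.9901 = 12.86 pbw (target 12.86 pbw)
  SiO2: 37.26·0.9950 + 19.31·0.6789 = 50.18 pbw (target 50.18 pbw)
  PbO: 9.950·0.9990 = 9.940 pbw (target 9.940 pbw)
  BaO: 22.70·0.7775 = 17.65 pbw (target 17.65 pbw)
The glass-mass cross-check: net batch after ignition = 100.0 pbw (summing oxide targets gives 100.0 pbw; stated basis 100.0 pbw — gaps are rounding artifacts).
Batch total: Σ batch = 107.9 pbw; the LOI term Σ batch·LOI equals 7.884 pbw; the yield ratio, glass ÷ batch: 92.69%.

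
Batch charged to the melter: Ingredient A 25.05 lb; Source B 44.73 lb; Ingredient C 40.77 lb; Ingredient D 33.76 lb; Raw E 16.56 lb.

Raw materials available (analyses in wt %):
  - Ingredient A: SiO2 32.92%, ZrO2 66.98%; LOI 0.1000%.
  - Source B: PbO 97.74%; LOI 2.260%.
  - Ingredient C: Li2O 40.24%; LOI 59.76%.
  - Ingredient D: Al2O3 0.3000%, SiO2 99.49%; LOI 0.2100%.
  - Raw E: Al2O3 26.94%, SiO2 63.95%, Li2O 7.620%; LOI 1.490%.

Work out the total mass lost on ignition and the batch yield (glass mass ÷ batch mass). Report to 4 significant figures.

LOI loss = 25.72 lb; glass = 135.2 lb; yield = 84.01%

Values along the way are shown rounded to 4 significant digits as written; every computation runs at exact precision from start to finish. A single rounding yields each reported value; derived quantities are recomputed from the weighed amounts at 135.2 lb of glass in full precision (totals, the five compositions, ignition loss, the yield, glass mass) as set out in the problem or the answer.
Each material's LOI contribution:
  Ingredient A: 25.05 × 0.001000 = 0.02505 lb
  Source B: 44.73 × 0.02260 = 1.011 lb
  Ingredient C: 40.77 × 0.5976 = 24.36 lb
  Ingredient D: 33.76 × 0.002100 = 0.07090 lb
  Raw E: 16.56 × 0.01490 = 0.2467 lb
Total LOI = 25.72 lb
Glass = batch − LOI = 160.9 − 25.72 = 135.2 lb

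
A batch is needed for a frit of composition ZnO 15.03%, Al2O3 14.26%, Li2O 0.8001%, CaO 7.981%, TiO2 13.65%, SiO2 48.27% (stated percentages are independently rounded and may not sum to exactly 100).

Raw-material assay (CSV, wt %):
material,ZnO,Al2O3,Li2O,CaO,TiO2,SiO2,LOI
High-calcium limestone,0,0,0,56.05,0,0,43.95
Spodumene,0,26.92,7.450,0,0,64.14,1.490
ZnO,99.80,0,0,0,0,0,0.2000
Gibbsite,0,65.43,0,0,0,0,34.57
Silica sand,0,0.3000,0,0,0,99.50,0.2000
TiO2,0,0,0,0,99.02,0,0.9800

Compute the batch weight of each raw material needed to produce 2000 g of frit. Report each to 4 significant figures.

In-progress results are shown, with 4-significant-figure rounding, on the page. The whole derivation runs at full float precision from start to finish. Each reported figure sees exactly one rounding. Derived quantities are re-derived at exact precision (LOI, the six compositions, yield, totals, net glass mass) from the batch weights per 2000 g of glass exactly as shown in the problem or answer text.
Oxide-by-oxide targets in 2000 g frit:
  ZnO: 15.03% × 2000 = 300.6 g
  Al2O3: 14.26% × 2000 = 285.2 g
  Li2O: 0.8001% × 2000 = 16.00 g
  CaO: 7.981% × 2000 = 159.6 g
  TiO2: 13.65% × 2000 = 273.0 g
  SiO2: 48.27% × 2000 = 965.4 g
Sums-versus-targets review given the weights on record, under the basis named above (each sum matches its target mass within answer rounding):
  ZnO: 301.2·0.9980 = 300.6 g (target 300.6 g)
  Al2O3: 214.8·0.2692 + 343.7·0.6543 + 831.8·0.003000 = 285.2 g (target 285.2 g)
  Li2O: 214.8·0.07450 = 16.00 g (target 16.00 g)
  CaO: 284.8·0.5605 = 159.6 g (target 159.6 g)
  TiO2: 275.7·0.9902 = 273.0 g (target 273.0 g)
  SiO2: 214.8·0.6414 + 831.8·0.9950 = 965.4 g (target 965.4 g)
Glass mass check: the batch minus its LOI: 2000 g (oxide target masses add up to 2000 g; basis as stated: 2000 g — differing by rounding only).
Total batch = Σ batch = 2252 g; ignition loss, Σ(batch × LOI) = 252.2 g; the yield ratio, glass ÷ batch: 88.80%.

Batch per 2000 g frit:
  High-calcium limestone: 284.8 g
  Spodumene: 214.8 g
  ZnO: 301.2 g
  Gibbsite: 343.7 g
  Silica sand: 831.8 g
  TiO2: 275.7 g
Total batch = 2252 g; LOI loss = 252.2 g; yield = 88.80%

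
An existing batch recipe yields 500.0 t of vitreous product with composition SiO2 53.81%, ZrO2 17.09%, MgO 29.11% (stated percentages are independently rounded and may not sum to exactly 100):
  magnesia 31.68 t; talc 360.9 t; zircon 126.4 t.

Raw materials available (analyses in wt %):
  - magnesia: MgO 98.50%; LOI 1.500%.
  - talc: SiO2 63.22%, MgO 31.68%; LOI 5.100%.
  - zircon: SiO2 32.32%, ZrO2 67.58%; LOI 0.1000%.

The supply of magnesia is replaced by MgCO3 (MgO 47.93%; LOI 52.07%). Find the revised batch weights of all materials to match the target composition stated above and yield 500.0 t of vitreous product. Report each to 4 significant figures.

Full float precision is carried through the solve. Values along the way are shown, with 4-significant-digit rounding, at each printed step. Exactly one rounding lands on every reported value — derived quantities are rebuilt at exact precision (three oxide percentages, the yield, ignition loss, net glass mass, totals) using the weight values for 500.0 t of glass, precisely as stated by either problem or answer.
Per-oxide target masses for 500.0 t vitreous product:
  SiO2: 53.81% × 500.0 = 269.0 t
  ZrO2: 17.09% × 500.0 = 85.45 t
  MgO: 29.11% × 500.0 = 145.6 t
Balance tally, oxide-wise, from the weights as reported, for the quoted basis mass (target by target, the sums agree net of answer rounding effects):
  SiO2: 360.9·0.6322 + 126.4·0.3232 = 269.0 t (target 269.0 t)
  ZrO2: 126.4·0.6758 = 85.42 t (target 85.45 t)
  MgO: 65.11·0.4793 + 360.9·0.3168 = 145.5 t (target 145.6 t)
Consistency of the glass mass: batch Σ − ignition loss = 500.0 t (the targets, summed, come to 500.0 t; with the basis standing at 500.0 t — deltas are rounding alone).
Batch grand total — Σ batch = 552.4 t; Σ batch·LOI gives LOI loss = 52.44 t; as yield: glass ÷ batch → 90.51%.

Revised batch per 500.0 t vitreous product:
  MgCO3: 65.11 t
  talc: 360.9 t
  zircon: 126.4 t
Total batch = 552.4 t; LOI loss = 52.44 t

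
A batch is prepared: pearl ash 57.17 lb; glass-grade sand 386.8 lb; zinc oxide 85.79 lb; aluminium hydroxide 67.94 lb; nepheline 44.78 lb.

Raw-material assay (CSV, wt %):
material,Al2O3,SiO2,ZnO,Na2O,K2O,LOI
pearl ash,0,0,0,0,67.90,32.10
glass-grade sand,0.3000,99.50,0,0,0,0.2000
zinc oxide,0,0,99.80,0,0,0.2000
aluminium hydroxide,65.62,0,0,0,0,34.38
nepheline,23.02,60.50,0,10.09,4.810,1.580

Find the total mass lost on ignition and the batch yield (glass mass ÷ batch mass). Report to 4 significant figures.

Working values are shown (rounded to 4 significant figures) across the worked steps — each numeric step runs at full float precision from start to finish; exactly one rounding is applied to each reported result. Derived quantities, including yield, totals, five oxide percentages, ignition loss, net glass mass, are recomputed from the batch weights for 599.1 lb of glass at full precision exactly as printed in problem or answer.
Per-material ignition loss:
  pearl ash: 57.17 × 0.3210 = 18.35 lb
  glass-grade sand: 386.8 × 0.002000 = 0.7736 lb
  zinc oxide: 85.79 × 0.002000 = 0.1716 lb
  aluminium hydroxide: 67.94 × 0.3438 = 23.36 lb
  nepheline: 44.78 × 0.01580 = 0.7075 lb
Total LOI = 43.36 lb
Glass = batch − LOI = 642.5 − 43.36 = 599.1 lb

LOI loss = 43.36 lb; glass = 599.1 lb; yield = 93.25%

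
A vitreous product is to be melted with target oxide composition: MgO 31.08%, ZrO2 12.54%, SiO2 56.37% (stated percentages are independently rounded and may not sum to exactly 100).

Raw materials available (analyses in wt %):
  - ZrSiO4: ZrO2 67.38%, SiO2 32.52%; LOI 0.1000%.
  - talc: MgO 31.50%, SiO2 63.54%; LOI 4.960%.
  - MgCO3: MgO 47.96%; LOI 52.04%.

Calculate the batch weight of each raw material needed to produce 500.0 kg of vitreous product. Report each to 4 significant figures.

Batch per 500.0 kg vitreous product:
  ZrSiO4: 93.05 kg
  talc: 396.0 kg
  MgCO3: 63.96 kg
Total batch = 553.0 kg; LOI loss = 53.02 kg; yield = 90.41%

The working math runs at full precision in every operation — mid-chain values appear rounded off to 4 significant figures as written — every reported figure is rounded only once. Derived quantities, including glass mass, the three compositions, LOI, the totals, yield, are carried starting from the weights per 500.0 kg of glass at full precision, precisely as stated by problem or answer.
Target oxide masses per 500.0 kg vitreous product:
  MgO: 31.08% × 500.0 = 155.4 kg
  ZrO2: 12.54% × 500.0 = 62.70 kg
  SiO2: 56.37% × 500.0 = 281.8 kg
Verifying the oxide balance given the weights on record, under the basis named above (every target is met by its sum given rounding of the digits):
  MgO: 396.0·0.3150 + 63.96·0.4796 = 155.4 kg (target 155.4 kg)
  ZrO2: 93.05·0.6738 = 62.70 kg (target 62.70 kg)
  SiO2: 93.05·0.3252 + 396.0·0.6354 = 281.9 kg (target 281.8 kg)
Glass-mass closure: Σ batch − LOI loss = 500.0 kg (oxide target masses add up to 500.0 kg; versus the stated basis of 500.0 kg — rounding explains the deltas).
Whole-batch sum: Σ batch = 553.0 kg; LOI removed, Σ of batch·LOI: 53.02 kg; yield, glass over the total, = 90.41%.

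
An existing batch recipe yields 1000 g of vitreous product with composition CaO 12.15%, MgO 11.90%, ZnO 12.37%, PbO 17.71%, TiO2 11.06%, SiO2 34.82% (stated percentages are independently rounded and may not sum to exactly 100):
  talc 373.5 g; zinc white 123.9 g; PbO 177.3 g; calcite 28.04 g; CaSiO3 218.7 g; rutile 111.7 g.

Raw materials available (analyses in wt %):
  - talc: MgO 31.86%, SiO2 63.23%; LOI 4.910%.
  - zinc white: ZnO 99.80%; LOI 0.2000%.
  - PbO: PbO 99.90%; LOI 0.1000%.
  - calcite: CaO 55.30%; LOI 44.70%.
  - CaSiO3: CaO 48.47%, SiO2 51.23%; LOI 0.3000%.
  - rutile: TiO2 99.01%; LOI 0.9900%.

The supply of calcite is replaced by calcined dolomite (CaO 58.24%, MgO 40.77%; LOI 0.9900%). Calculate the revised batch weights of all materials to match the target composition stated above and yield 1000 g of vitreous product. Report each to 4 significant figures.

Revised batch per 1000 g vitreous product:
  talc: 358.8 g
  zinc white: 123.9 g
  PbO: 177.3 g
  calcined dolomite: 11.50 g
  CaSiO3: 236.8 g
  rutile: 111.7 g
Total batch = 1020 g; LOI loss = 19.97 g

Every computation keeps full float precision throughout; the intermediate values are printed rounded to 4 significant figures when written out — every reported number includes exactly one rounding; derived quantities, which include six oxide percentages, the yield, the totals, glass mass, ignition loss, are computed in full float precision, precisely as stated by either problem or answer, starting from the weights per 1000 g of glass.
Target oxide masses per 1000 g vitreous product:
  CaO: 12.15% × 1000 = 121.5 g
  MgO: 11.90% × 1000 = 119.0 g
  ZnO: 12.37% × 1000 = 123.7 g
  PbO: 17.71% × 1000 = 177.1 g
  TiO2: 11.06% × 1000 = 110.6 g
  SiO2: 34.82% × 1000 = 348.2 g
Mass-balance tally per oxide given the weights on record, per the basis as stated (oxide sums agree with the targets once rounding is allowed for):
  CaO: 11.50·0.5824 + 236.8·0.4847 = 121.5 g (target 121.5 g)
  MgO: 358.8·0.3186 + 11.50·0.4077 = 119.0 g (target 119.0 g)
  ZnO: 123.9·0.9980 = 123.7 g (target 123.7 g)
  PbO: 177.3·0.9990 = 177.1 g (target 177.1 g)
  TiO2: 111.7·0.9901 = 110.6 g (target 110.6 g)
  SiO2: 358.8·0.6323 + 236.8·0.5123 = 348.2 g (target 348.2 g)
Glass mass check: batch Σ − ignition loss = 1000 g (the Σ of target masses is 1000 g; versus the stated basis of 1000 g — any gap is answer rounding).
Whole-batch sum: Σ batch = 1020 g; loss to ignition Σ batch·LOI = 19.97 g; as yield: glass ÷ batch → 98.04%.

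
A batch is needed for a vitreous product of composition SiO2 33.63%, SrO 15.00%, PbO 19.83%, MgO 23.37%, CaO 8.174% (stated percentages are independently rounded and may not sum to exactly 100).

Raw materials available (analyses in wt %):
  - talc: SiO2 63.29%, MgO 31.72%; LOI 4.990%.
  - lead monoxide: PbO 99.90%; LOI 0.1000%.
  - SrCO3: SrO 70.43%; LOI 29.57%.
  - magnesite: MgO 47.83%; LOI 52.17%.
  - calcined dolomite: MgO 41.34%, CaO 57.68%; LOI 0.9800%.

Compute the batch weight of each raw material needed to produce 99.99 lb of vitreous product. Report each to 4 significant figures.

Batch per 99.99 lb vitreous product:
  talc: 53.13 lb
  lead monoxide: 19.85 lb
  SrCO3: 21.30 lb
  magnesite: 1.373 lb
  calcined dolomite: 14.17 lb
Total batch = 109.8 lb; LOI loss = 9.825 lb; yield = 91.05%

Each numeric step keeps full float precision end to end; intermediates are displayed (rounded to four significant digits) between the steps — each reported figure is rounded just once. The derived quantities (yield, LOI, five oxide percentages, glass mass, the totals) are carried starting from the weights at 99.99 lb of glass at full float precision as written in the question or the answer.
Oxide mass targets, per 99.99 lb vitreous product:
  SiO2: 33.63% × 99.99 = 33.63 lb
  SrO: 15.00% × 99.99 = 15.00 lb
  PbO: 19.83% × 99.99 = 19.83 lb
  MgO: 23.37% × 99.99 = 23.37 lb
  CaO: 8.174% × 99.99 = 8.173 lb
Oxide-by-oxide audit on the weights just shown, relative to the basis at hand (target by target, the sums agree up to rounding of the answer):
  SiO2: 53.13·0.6329 = 33.63 lb (target 33.63 lb)
  SrO: 21.30·0.7043 = 15.00 lb (target 15.00 lb)
  PbO: 19.85·0.9990 = 19.83 lb (target 19.83 lb)
  MgO: 53.13·0.3172 + 1.373·0.4783 + 14.17·0.4134 = 23.37 lb (target 23.37 lb)
  CaO: 14.17·0.5768 = 8.173 lb (target 8.173 lb)
Glass-mass bookkeeping: Σ batch − LOI loss = 100.0 lb (per-oxide target masses sum to 99.99 lb; basis as stated: 99.99 lb — differing by rounding only).
Whole-batch sum: Σ batch = 109.8 lb; the LOI term Σ batch·LOI equals 9.825 lb; yield = glass ÷ total batch = 91.05%.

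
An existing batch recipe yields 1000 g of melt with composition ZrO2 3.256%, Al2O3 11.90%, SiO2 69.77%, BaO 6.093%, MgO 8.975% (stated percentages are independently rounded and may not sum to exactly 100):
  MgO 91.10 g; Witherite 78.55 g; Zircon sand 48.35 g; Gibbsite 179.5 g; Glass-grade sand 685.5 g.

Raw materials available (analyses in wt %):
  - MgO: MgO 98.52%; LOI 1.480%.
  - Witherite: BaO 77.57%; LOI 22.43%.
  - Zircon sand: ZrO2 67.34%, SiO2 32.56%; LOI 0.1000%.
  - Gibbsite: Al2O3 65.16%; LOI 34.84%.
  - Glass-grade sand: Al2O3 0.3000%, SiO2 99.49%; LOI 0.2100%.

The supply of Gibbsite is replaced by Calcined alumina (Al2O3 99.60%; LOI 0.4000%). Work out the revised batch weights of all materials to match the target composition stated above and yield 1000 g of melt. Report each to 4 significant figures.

Revised batch per 1000 g melt:
  MgO: 91.10 g
  Witherite: 78.55 g
  Zircon sand: 48.35 g
  Calcined alumina: 117.4 g
  Glass-grade sand: 685.5 g
Total batch = 1021 g; LOI loss = 20.92 g

Working values are shown rounded off to 4 significant digits in the printout; the working math keeps full precision end to end — a single rounding completes every reported result; derived quantities are re-derived from the batch weights per 1000 g of glass at exact precision (LOI, glass mass, totals, yield, five oxide percentages) precisely as stated by the problem or the answer.
Per-oxide target masses for 1000 g melt:
  ZrO2: 3.256% × 1000 = 32.56 g
  Al2O3: 11.90% × 1000 = 119.0 g
  SiO2: 69.77% × 1000 = 697.7 g
  BaO: 6.093% × 1000 = 60.93 g
  MgO: 8.975% × 1000 = 89.75 g
Mass-balance tally per oxide using the reported weights, per the basis as stated (summed amounts equal target values once rounding is allowed for):
  ZrO2: 48.35·0.6734 = 32.56 g (target 32.56 g)
  Al2O3: 117.4·0.9960 + 685.5·0.003000 = 119.0 g (target 119.0 g)
  SiO2: 48.35·0.3256 + 685.5·0.9949 = 697.7 g (target 697.7 g)
  BaO: 78.55·0.7757 = 60.93 g (target 60.93 g)
  MgO: 91.10·0.9852 = 89.75 g (target 89.75 g)
The glass-mass cross-check: batch total minus LOI = 1000 g (summing oxide targets gives 999.9 g; against the stated basis, 1000 g — any gap is answer rounding).
Batch total: Σ batch = 1021 g; LOI removed, Σ of batch·LOI: 20.92 g; glass ÷ batch gives a yield of 97.95%.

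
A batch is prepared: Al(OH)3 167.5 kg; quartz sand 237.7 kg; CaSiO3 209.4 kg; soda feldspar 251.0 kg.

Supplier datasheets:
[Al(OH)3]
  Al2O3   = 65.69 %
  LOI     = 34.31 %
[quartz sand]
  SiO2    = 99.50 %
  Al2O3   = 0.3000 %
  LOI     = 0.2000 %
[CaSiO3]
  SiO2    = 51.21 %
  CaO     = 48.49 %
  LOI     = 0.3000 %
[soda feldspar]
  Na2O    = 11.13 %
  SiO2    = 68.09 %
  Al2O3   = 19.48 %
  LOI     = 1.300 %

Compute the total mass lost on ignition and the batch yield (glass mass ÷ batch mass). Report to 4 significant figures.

Mid-chain values are rounded to four significant figures when displayed; every computation maintains full precision at every stage; every reported figure takes a single rounding — all derived quantities (four oxide percentages, glass mass, the totals, the yield, ignition loss) are rebuilt from the weighed amounts for 803.8 kg of glass in full float precision as they appear in the problem or the answer.
LOI of each material in turn:
  Al(OH)3: 167.5 × 0.3431 = 57.47 kg
  quartz sand: 237.7 × 0.002000 = 0.4754 kg
  CaSiO3: 209.4 × 0.003000 = 0.6282 kg
  soda feldspar: 251.0 × 0.01300 = 3.263 kg
Total LOI = 61.84 kg
Glass = batch − LOI = 865.6 − 61.84 = 803.8 kg

LOI loss = 61.84 kg; glass = 803.8 kg; yield = 92.86%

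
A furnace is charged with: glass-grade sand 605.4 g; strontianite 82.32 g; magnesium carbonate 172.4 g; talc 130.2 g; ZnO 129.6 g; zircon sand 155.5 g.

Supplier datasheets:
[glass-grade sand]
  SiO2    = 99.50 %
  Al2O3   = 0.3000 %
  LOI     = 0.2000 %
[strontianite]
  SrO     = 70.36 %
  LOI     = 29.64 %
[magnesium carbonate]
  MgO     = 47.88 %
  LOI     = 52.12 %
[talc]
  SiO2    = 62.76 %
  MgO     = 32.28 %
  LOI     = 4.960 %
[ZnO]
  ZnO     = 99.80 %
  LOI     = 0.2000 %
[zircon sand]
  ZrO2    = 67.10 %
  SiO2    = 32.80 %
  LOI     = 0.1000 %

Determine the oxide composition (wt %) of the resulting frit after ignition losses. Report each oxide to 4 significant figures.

Glass mass = 1153 g (batch 1275 − LOI 122.3).
Composition: SrO 5.023%, ZrO2 9.049%, SiO2 63.75%, ZnO 11.22%, MgO 10.80%, Al2O3 0.1575%

The whole derivation keeps exact precision all the way through — values along the way are displayed, rounded to four significant digits, in the printout — each reported value includes exactly one rounding. All derived quantities, which include glass mass, LOI, yield, six oxide percentages, the totals, are rebuilt in full float precision, precisely as stated by the problem or the answer, from the batch weights for 1153 g of glass.
What the batch supplies per oxide:
  SrO: 82.32·0.7036 = 57.92 g
  ZrO2: 155.5·0.6710 = 104.3 g
  SiO2: 605.4·0.9950 + 130.2·0.6276 + 155.5·0.3280 = 735.1 g
  ZnO: 129.6·0.9980 = 129.3 g
  MgO: 172.4·0.4788 + 130.2·0.3228 = 124.6 g
  Al2O3: 605.4·0.003000 = 1.816 g
LOI: 605.4·0.002000 + 82.32·0.2964 + 172.4·0.5212 + 130.2·0.04960 + 129.6·0.002000 + 155.5·0.001000 = 122.3 g
batch − LOI leaves glass = 1275 − 122.3 = 1153 g (the oxide masses sum to this)
wt % = oxide mass / glass mass × 100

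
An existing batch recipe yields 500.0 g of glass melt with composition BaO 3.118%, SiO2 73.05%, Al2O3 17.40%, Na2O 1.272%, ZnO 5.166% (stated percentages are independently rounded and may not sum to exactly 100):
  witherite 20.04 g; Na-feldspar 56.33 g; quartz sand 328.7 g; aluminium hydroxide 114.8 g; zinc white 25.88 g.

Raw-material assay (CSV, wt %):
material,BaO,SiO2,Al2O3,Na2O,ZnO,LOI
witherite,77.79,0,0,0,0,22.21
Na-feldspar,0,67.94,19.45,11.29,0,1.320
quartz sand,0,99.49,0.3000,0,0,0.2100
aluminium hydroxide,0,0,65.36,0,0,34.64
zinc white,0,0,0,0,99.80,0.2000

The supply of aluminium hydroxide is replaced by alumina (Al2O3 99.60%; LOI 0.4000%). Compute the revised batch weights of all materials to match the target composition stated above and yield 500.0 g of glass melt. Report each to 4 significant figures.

Revised batch per 500.0 g glass melt:
  witherite: 20.04 g
  Na-feldspar: 56.33 g
  quartz sand: 328.7 g
  alumina: 75.36 g
  zinc white: 25.88 g
Total batch = 506.3 g; LOI loss = 6.238 g

Values along the way are printed, rounded to 4 significant figures, within the worked lines. All arithmetic holds exact precision through every step; each reported figure takes a single rounding — the derived quantities (yield, net glass mass, the five compositions, totals, ignition loss) are recomputed at exact precision using the weight values at 500.0 g of glass precisely as stated by question or answer.
Oxide-by-oxide targets in 500.0 g glass melt:
  BaO: 3.118% × 500.0 = 15.59 g
  SiO2: 73.05% × 500.0 = 365.2 g
  Al2O3: 17.40% × 500.0 = 87.00 g
  Na2O: 1.272% × 500.0 = 6.360 g
  ZnO: 5.166% × 500.0 = 25.83 g
Balance tally, oxide-wise, given the weights on record, versus the basis set out (summed amounts equal target values exact up to rounding of places):
  BaO: 20.04·0.7779 = 15.59 g (target 15.59 g)
  SiO2: 56.33·0.6794 + 328.7·0.9949 = 365.3 g (target 365.2 g)
  Al2O3: 56.33·0.1945 + 328.7·0.003000 + 75.36·0.9960 = 87.00 g (target 87.00 g)
  Na2O: 56.33·0.1129 = 6.360 g (target 6.360 g)
  ZnO: 25.88·0.9980 = 25.83 g (target 25.83 g)
Auditing the glass mass value: batch total minus LOI = 500.1 g (per-oxide target masses sum to 500.0 g; against the stated basis, 500.0 g — any gap is answer rounding).
Total batch = Σ batch = 506.3 g; LOI loss = Σ batch·LOI = 6.238 g; the yield ratio, glass ÷ batch: 98.77%.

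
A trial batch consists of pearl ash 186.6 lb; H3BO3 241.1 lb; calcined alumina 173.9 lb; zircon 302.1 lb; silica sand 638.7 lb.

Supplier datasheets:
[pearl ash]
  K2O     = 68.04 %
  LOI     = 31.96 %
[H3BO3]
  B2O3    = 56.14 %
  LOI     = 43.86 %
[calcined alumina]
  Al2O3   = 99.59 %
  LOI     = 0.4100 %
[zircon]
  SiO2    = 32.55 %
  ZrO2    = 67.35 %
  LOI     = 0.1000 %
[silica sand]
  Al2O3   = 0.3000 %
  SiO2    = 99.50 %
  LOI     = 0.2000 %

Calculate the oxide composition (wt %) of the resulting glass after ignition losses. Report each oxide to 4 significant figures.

Glass mass = 1375 lb (batch 1542 − LOI 167.7).
Composition: K2O 9.236%, Al2O3 12.74%, SiO2 53.38%, ZrO2 14.80%, B2O3 9.846%

Mid-chain values are displayed, rounded to four significant figures, as written; full precision is kept through every step — a single rounding produces each reported value — derived quantities, including totals, yield, LOI, glass mass, five oxide percentages, are computed from the weighed amounts at 1375 lb of glass in full precision precisely as stated by problem or answer.
Mass of each oxide from the mix:
  K2O: 186.6·0.6804 = 127.0 lb
  Al2O3: 173.9·0.9959 + 638.7·0.003000 = 175.1 lb
  SiO2: 302.1·0.3255 + 638.7·0.9950 = 733.8 lb
  ZrO2: 302.1·0.6735 = 203.5 lb
  B2O3: 241.1·0.5614 = 135.4 lb
LOI: 186.6·0.3196 + 241.1·0.4386 + 173.9·0.004100 + 302.1·0.001000 + 638.7·0.002000 = 167.7 lb
The glass mass, total less LOI, = 1542 − 167.7 = 1375 lb (the oxide masses sum to this)
wt %: oxide over glass, times 100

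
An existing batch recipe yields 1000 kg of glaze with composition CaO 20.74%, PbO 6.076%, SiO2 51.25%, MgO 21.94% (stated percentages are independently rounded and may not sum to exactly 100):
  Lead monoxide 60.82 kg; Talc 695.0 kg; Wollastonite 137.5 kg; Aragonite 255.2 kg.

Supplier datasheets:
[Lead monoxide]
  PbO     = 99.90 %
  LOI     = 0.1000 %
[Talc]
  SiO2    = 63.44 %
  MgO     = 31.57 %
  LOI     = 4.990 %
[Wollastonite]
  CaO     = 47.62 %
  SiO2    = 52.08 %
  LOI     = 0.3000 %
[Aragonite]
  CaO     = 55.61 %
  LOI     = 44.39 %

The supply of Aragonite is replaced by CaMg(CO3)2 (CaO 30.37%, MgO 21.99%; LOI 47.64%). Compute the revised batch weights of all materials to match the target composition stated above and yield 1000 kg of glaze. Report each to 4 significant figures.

All internal work keeps full float precision from first step to last. The intermediate values appear (rounded to four significant figures) when written out. Each reported value includes exactly one rounding; derived quantities are recomputed from the weighed amounts at 1000 kg of glass at exact precision (glass mass, totals, LOI, the yield, four oxide percentages), as they appear in either problem or answer.
The oxide mass targets at 1000 kg glaze:
  CaO: 20.74% × 1000 = 207.4 kg
  PbO: 6.076% × 1000 = 60.76 kg
  SiO2: 51.25% × 1000 = 512.5 kg
  MgO: 21.94% × 1000 = 219.4 kg
Sums-versus-targets review with the batch weights as given, relative to the basis at hand (every target is met by its sum modulo rounding of the values):
  CaO: 307.6·0.4762 + 200.5·0.3037 = 207.4 kg (target 207.4 kg)
  PbO: 60.82·0.9990 = 60.76 kg (target 60.76 kg)
  SiO2: 555.3·0.6344 + 307.6·0.5208 = 512.5 kg (target 512.5 kg)
  MgO: 555.3·0.3157 + 200.5·0.2199 = 219.4 kg (target 219.4 kg)
Mass balance on the glass: net batch after ignition = 1000 kg (summing oxide targets gives 1000 kg; basis as stated: 1000 kg — differing by rounding only).
Batch total: Σ batch = 1124 kg; loss to ignition Σ batch·LOI = 124.2 kg; yield: glass divided by total = 88.95%.

Revised batch per 1000 kg glaze:
  Lead monoxide: 60.82 kg
  Talc: 555.3 kg
  Wollastonite: 307.6 kg
  CaMg(CO3)2: 200.5 kg
Total batch = 1124 kg; LOI loss = 124.2 kg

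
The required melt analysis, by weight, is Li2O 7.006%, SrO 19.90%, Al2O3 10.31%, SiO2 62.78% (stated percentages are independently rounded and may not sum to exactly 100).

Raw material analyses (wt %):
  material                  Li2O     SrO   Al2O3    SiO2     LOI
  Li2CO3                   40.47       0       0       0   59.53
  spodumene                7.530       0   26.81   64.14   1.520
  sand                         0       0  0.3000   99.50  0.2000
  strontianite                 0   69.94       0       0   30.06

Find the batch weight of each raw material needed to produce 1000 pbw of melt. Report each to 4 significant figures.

Batch per 1000 pbw melt:
  Li2CO3: 102.4 pbw
  spodumene: 380.2 pbw
  sand: 385.8 pbw
  strontianite: 284.5 pbw
Total batch = 1153 pbw; LOI loss = 153.0 pbw; yield = 86.73%

The whole derivation holds exact precision through every step — values along the way are shown with 4-significant-figure rounding between the steps — exactly one rounding goes into every reported number. The derived quantities are carried using the weight values at 1000 pbw of glass in full float precision (totals, LOI, net glass mass, yield, four oxide percentages) exactly as shown in problem or answer.
Oxide-by-oxide targets in 1000 pbw melt:
  Li2O: 7.006% × 1000 = 70.06 pbw
  SrO: 19.90% × 1000 = 199.0 pbw
  Al2O3: 10.31% × 1000 = 103.1 pbw
  SiO2: 62.78% × 1000 = 627.8 pbw
Mass-balance tally per oxide applying the batch weights above, on the stated basis (target by target, the sums agree modulo rounding of the values):
  Li2O: 102.4·0.4047 + 380.2·0.07530 = 70.07 pbw (target 70.06 pbw)
  SrO: 284.5·0.6994 = 199.0 pbw (target 199.0 pbw)
  Al2O3: 380.2·0.2681 + 385.8·0.003000 = 103.1 pbw (target 103.1 pbw)
  SiO2: 380.2·0.6414 + 385.8·0.9950 = 627.7 pbw (target 627.8 pbw)
Glass mass check: batch total minus LOI = 999.9 pbw (summing oxide targets gives 1000 pbw; basis as stated: 1000 pbw — differing by rounding only).
Adding the batch up: Σ batch = 1153 pbw; LOI removed, Σ of batch·LOI: 153.0 pbw; yield, glass over the total, = 86.73%.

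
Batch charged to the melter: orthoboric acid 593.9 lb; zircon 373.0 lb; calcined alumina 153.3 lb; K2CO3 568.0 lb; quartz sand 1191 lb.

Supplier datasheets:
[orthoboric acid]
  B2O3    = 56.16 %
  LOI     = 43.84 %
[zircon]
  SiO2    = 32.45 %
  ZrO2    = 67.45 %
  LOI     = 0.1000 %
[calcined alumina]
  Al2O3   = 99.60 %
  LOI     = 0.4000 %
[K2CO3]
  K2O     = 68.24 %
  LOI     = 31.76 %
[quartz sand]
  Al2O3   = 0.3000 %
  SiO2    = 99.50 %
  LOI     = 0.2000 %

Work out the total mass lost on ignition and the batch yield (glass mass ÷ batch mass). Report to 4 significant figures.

Each numeric step runs at full precision at every stage. Intermediates are printed, with 4-significant-digit rounding, on the page. Exactly one rounding lands on each reported number — derived quantities, including LOI, the yield, five oxide percentages, totals, net glass mass, are rebuilt from the batch weights on 2435 lb of glass at exact precision exactly as shown in problem or answer.
LOI of each material in turn:
  orthoboric acid: 593.9 × 0.4384 = 260.4 lb
  zircon: 373.0 × 0.001000 = 0.3730 lb
  calcined alumina: 153.3 × 0.004000 = 0.6132 lb
  K2CO3: 568.0 × 0.3176 = 180.4 lb
  quartz sand: 1191 × 0.002000 = 2.382 lb
Total LOI = 444.1 lb
Glass = batch − LOI = 2879 − 444.1 = 2435 lb

LOI loss = 444.1 lb; glass = 2435 lb; yield = 84.57%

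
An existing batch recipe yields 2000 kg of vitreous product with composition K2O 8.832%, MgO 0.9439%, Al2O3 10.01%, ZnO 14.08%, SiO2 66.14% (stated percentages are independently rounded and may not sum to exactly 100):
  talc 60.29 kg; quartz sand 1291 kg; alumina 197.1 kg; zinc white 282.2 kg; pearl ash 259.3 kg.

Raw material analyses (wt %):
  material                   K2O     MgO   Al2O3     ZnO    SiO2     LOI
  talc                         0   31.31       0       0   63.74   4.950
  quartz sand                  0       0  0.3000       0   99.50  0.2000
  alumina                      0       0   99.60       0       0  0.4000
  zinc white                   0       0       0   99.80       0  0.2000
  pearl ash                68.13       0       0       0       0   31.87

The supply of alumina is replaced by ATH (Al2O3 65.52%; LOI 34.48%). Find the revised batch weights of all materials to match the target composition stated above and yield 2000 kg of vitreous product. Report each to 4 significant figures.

Revised batch per 2000 kg vitreous product:
  talc: 60.29 kg
  quartz sand: 1291 kg
  ATH: 299.6 kg
  zinc white: 282.2 kg
  pearl ash: 259.3 kg
Total batch = 2192 kg; LOI loss = 192.1 kg

The intermediate values appear (rounded to 4 significant digits) between the steps. Every computation carries exact precision at every stage. Each reported value is rounded only once. Derived quantities, including totals, yield, LOI, the five compositions, glass mass, are rebuilt starting from the weights on 2000 kg of glass in full float precision as they appear in the problem or the answer.
The oxide mass targets at 2000 kg vitreous product:
  K2O: 8.832% × 2000 = 176.6 kg
  MgO: 0.9439% × 2000 = 18.88 kg
  Al2O3: 10.01% × 2000 = 200.2 kg
  ZnO: 14.08% × 2000 = 281.6 kg
  SiO2: 66.14% × 2000 = 1323 kg
Balance tally, oxide-wise, with the batch weights as given, for the quoted basis mass (target by target, the sums agree once rounding is allowed for):
  K2O: 259.3·0.6813 = 176.7 kg (target 176.6 kg)
  MgO: 60.29·0.3131 = 18.88 kg (target 18.88 kg)
  Al2O3: 1291·0.003000 + 299.6·0.6552 = 200.2 kg (target 200.2 kg)
  ZnO: 282.2·0.9980 = 281.6 kg (target 281.6 kg)
  SiO2: 60.29·0.6374 + 1291·0.9950 = 1323 kg (target 1323 kg)
Glass-mass sanity pass: whole batch net of LOI = 2000 kg (per-oxide target masses sum to 2000 kg; with the basis standing at 2000 kg — differing by rounding only).
Whole-batch sum: Σ batch = 2192 kg; LOI loss = Σ batch·LOI = 192.1 kg; the yield ratio, glass ÷ batch: 91.24%.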